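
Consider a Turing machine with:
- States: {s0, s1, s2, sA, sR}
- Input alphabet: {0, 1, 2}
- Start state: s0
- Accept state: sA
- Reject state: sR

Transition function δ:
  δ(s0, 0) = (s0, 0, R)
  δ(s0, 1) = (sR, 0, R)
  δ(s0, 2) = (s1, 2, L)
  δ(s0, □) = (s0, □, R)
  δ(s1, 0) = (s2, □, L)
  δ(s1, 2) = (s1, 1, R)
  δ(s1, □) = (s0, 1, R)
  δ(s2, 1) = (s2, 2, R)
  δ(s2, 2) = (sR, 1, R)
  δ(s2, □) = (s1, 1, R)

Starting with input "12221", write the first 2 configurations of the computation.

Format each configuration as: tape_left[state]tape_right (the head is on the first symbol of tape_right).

Transitions applied:
Step 1: δ(s0, 1) = (sR, 0, R)

The first 2 configurations are:
[s0]12221 ⊢ 0[sR]2221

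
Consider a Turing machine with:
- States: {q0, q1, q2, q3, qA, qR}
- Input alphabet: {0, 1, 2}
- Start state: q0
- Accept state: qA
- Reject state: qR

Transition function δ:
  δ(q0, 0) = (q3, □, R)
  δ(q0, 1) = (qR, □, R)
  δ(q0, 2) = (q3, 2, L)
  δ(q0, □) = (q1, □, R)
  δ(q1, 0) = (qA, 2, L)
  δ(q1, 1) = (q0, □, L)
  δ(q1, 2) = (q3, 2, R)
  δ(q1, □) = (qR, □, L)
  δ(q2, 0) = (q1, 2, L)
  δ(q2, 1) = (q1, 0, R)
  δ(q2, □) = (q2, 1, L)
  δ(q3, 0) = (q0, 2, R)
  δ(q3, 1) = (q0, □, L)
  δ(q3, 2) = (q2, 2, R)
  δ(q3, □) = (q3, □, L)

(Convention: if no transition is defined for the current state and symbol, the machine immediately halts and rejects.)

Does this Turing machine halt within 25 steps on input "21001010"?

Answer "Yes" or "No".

Execution trace:
Initial: [q0]21001010
Step 1: δ(q0, 2) = (q3, 2, L) → [q3]□21001010
Step 2: δ(q3, □) = (q3, □, L) → [q3]□□21001010
Step 3: δ(q3, □) = (q3, □, L) → [q3]□□□21001010
Step 4: δ(q3, □) = (q3, □, L) → [q3]□□□□21001010
Step 5: δ(q3, □) = (q3, □, L) → [q3]□□□□□21001010
Step 6: δ(q3, □) = (q3, □, L) → [q3]□□□□□□21001010
Step 7: δ(q3, □) = (q3, □, L) → [q3]□□□□□□□21001010
Step 8: δ(q3, □) = (q3, □, L) → [q3]□□□□□□□□21001010
Step 9: δ(q3, □) = (q3, □, L) → [q3]□□□□□□□□□21001010
Step 10: δ(q3, □) = (q3, □, L) → [q3]□□□□□□□□□□21001010
Step 11: δ(q3, □) = (q3, □, L) → [q3]□□□□□□□□□□□21001010
Step 12: δ(q3, □) = (q3, □, L) → [q3]□□□□□□□□□□□□21001010
Step 13: δ(q3, □) = (q3, □, L) → [q3]□□□□□□□□□□□□□21001010
Step 14: δ(q3, □) = (q3, □, L) → [q3]□□□□□□□□□□□□□□21001010
Step 15: δ(q3, □) = (q3, □, L) → [q3]□□□□□□□□□□□□□□□21001010
Step 16: δ(q3, □) = (q3, □, L) → [q3]□□□□□□□□□□□□□□□□21001010
Step 17: δ(q3, □) = (q3, □, L) → [q3]□□□□□□□□□□□□□□□□□21001010
Step 18: δ(q3, □) = (q3, □, L) → [q3]□□□□□□□□□□□□□□□□□□21001010
Step 19: δ(q3, □) = (q3, □, L) → [q3]□□□□□□□□□□□□□□□□□□□21001010
Step 20: δ(q3, □) = (q3, □, L) → [q3]□□□□□□□□□□□□□□□□□□□□21001010
Step 21: δ(q3, □) = (q3, □, L) → [q3]□□□□□□□□□□□□□□□□□□□□□21001010
Step 22: δ(q3, □) = (q3, □, L) → [q3]□□□□□□□□□□□□□□□□□□□□□□21001010
Step 23: δ(q3, □) = (q3, □, L) → [q3]□□□□□□□□□□□□□□□□□□□□□□□21001010
Step 24: δ(q3, □) = (q3, □, L) → [q3]□□□□□□□□□□□□□□□□□□□□□□□□21001010
Step 25: δ(q3, □) = (q3, □, L) → [q3]□□□□□□□□□□□□□□□□□□□□□□□□□21001010

The machine has not reached a halting state after 25 steps.
The machine did not halt within the 25-step bound.

Answer: No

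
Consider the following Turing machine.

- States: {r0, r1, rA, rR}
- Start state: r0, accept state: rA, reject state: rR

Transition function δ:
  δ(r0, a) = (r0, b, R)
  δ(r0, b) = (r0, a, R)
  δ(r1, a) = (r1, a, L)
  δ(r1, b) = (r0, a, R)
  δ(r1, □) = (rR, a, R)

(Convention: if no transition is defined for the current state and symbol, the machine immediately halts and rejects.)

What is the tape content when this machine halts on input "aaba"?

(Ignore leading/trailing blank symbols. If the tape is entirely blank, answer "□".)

Execution trace:
Initial: [r0]aaba
Step 1: δ(r0, a) = (r0, b, R) → b[r0]aba
Step 2: δ(r0, a) = (r0, b, R) → bb[r0]ba
Step 3: δ(r0, b) = (r0, a, R) → bba[r0]a
Step 4: δ(r0, a) = (r0, b, R) → bbab[r0]□

No transition is defined for δ(r0, □). By convention the machine halts and rejects.

Final tape (ignoring leading/trailing blanks): bbab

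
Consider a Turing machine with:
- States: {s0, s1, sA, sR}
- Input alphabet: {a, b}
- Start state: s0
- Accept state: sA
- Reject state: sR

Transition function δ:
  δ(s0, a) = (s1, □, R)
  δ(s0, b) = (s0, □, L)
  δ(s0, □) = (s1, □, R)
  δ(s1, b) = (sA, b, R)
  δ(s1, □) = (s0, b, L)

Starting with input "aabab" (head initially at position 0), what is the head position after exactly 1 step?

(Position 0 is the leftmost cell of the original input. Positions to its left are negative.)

Execution trace (head position shown):
Step 0: [s0]aabab  (head at position 0)
Step 1: move right → □[s1]abab  (head at position 1)

After 1 step, the head is at position 1.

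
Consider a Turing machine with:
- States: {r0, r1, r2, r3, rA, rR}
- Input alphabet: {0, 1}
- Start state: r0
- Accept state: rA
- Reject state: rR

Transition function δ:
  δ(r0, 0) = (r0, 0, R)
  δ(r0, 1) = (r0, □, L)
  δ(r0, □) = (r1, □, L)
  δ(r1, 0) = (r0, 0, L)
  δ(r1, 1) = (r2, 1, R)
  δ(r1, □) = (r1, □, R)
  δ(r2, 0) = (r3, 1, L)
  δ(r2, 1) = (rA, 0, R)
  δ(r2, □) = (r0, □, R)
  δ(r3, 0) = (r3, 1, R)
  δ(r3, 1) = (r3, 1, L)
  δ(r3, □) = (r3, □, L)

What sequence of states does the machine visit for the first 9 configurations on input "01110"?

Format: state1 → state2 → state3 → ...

Execution trace:
Initial: [r0]01110
Step 1: δ(r0, 0) = (r0, 0, R) → 0[r0]1110
Step 2: δ(r0, 1) = (r0, □, L) → [r0]0□110
Step 3: δ(r0, 0) = (r0, 0, R) → 0[r0]□110
Step 4: δ(r0, □) = (r1, □, L) → [r1]0□110
Step 5: δ(r1, 0) = (r0, 0, L) → [r0]□0□110
Step 6: δ(r0, □) = (r1, □, L) → [r1]□□0□110
Step 7: δ(r1, □) = (r1, □, R) → □[r1]□0□110
Step 8: δ(r1, □) = (r1, □, R) → □□[r1]0□110

State sequence: r0 → r0 → r0 → r0 → r1 → r0 → r1 → r1 → r1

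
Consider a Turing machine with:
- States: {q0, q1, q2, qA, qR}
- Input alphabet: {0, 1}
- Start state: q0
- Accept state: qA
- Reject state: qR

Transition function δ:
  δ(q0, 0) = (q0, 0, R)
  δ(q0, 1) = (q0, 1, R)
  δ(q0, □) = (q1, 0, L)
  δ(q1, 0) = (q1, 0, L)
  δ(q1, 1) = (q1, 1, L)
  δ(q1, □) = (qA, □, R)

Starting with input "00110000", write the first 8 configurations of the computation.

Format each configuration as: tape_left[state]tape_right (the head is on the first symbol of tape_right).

Transitions applied:
Step 1: δ(q0, 0) = (q0, 0, R)
Step 2: δ(q0, 0) = (q0, 0, R)
Step 3: δ(q0, 1) = (q0, 1, R)
Step 4: δ(q0, 1) = (q0, 1, R)
Step 5: δ(q0, 0) = (q0, 0, R)
Step 6: δ(q0, 0) = (q0, 0, R)
Step 7: δ(q0, 0) = (q0, 0, R)

The first 8 configurations are:
[q0]00110000 ⊢ 0[q0]0110000 ⊢ 00[q0]110000 ⊢ 001[q0]10000 ⊢ 0011[q0]0000 ⊢ 00110[q0]000 ⊢ 001100[q0]00 ⊢ 0011000[q0]0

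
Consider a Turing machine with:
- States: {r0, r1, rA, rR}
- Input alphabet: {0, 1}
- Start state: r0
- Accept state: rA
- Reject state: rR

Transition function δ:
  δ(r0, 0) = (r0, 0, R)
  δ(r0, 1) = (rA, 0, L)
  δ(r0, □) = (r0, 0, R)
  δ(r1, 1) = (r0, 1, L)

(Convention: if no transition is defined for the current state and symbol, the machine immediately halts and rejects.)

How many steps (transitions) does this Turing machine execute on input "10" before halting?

Execution trace:
Initial: [r0]10
Step 1: δ(r0, 1) = (rA, 0, L) → [rA]□00

The machine reaches the accept state rA and halts.

The machine executed 1 step before halting.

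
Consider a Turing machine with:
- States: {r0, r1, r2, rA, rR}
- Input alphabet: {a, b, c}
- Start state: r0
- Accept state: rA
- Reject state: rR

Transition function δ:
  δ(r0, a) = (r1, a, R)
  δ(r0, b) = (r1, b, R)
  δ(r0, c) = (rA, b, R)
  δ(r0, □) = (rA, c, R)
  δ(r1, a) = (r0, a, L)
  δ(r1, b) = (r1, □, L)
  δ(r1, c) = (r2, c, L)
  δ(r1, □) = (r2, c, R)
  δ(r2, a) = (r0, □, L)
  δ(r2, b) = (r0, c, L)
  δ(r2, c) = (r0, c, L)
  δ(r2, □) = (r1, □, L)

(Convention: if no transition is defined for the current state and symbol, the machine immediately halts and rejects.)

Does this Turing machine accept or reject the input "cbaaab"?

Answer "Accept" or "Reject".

Execution trace:
Initial: [r0]cbaaab
Step 1: δ(r0, c) = (rA, b, R) → b[rA]baaab

The machine reaches the accept state rA and halts.

Answer: Accept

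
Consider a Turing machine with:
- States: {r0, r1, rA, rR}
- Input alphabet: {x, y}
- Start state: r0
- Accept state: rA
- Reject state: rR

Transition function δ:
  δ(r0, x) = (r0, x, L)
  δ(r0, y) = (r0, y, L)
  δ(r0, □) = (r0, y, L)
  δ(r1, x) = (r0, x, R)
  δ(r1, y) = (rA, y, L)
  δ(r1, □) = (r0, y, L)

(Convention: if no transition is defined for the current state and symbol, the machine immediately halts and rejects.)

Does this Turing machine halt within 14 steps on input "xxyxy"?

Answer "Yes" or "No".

Execution trace:
Initial: [r0]xxyxy
Step 1: δ(r0, x) = (r0, x, L) → [r0]□xxyxy
Step 2: δ(r0, □) = (r0, y, L) → [r0]□yxxyxy
Step 3: δ(r0, □) = (r0, y, L) → [r0]□yyxxyxy
Step 4: δ(r0, □) = (r0, y, L) → [r0]□yyyxxyxy
Step 5: δ(r0, □) = (r0, y, L) → [r0]□yyyyxxyxy
Step 6: δ(r0, □) = (r0, y, L) → [r0]□yyyyyxxyxy
Step 7: δ(r0, □) = (r0, y, L) → [r0]□yyyyyyxxyxy
Step 8: δ(r0, □) = (r0, y, L) → [r0]□yyyyyyyxxyxy
Step 9: δ(r0, □) = (r0, y, L) → [r0]□yyyyyyyyxxyxy
Step 10: δ(r0, □) = (r0, y, L) → [r0]□yyyyyyyyyxxyxy
Step 11: δ(r0, □) = (r0, y, L) → [r0]□yyyyyyyyyyxxyxy
Step 12: δ(r0, □) = (r0, y, L) → [r0]□yyyyyyyyyyyxxyxy
Step 13: δ(r0, □) = (r0, y, L) → [r0]□yyyyyyyyyyyyxxyxy
Step 14: δ(r0, □) = (r0, y, L) → [r0]□yyyyyyyyyyyyyxxyxy

The machine has not reached a halting state after 14 steps.
The machine did not halt within the 14-step bound.

Answer: No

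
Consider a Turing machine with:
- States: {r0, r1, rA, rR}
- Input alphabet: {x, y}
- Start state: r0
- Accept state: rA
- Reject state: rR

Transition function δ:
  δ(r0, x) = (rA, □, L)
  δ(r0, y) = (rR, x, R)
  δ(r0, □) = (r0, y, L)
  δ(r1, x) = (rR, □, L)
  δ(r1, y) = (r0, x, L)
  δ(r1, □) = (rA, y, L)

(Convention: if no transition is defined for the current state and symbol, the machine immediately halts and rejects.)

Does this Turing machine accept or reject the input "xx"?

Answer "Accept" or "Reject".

Execution trace:
Initial: [r0]xx
Step 1: δ(r0, x) = (rA, □, L) → [rA]□□x

The machine reaches the accept state rA and halts.

Answer: Accept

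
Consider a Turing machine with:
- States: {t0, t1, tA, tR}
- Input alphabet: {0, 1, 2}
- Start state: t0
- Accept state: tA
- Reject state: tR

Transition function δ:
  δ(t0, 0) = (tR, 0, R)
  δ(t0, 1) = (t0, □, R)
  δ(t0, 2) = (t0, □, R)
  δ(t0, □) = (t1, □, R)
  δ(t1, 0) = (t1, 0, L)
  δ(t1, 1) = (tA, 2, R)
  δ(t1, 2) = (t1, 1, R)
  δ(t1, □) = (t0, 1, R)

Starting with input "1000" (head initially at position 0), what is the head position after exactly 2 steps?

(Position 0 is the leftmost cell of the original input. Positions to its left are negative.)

Execution trace (head position shown):
Step 0: [t0]1000  (head at position 0)
Step 1: move right → □[t0]000  (head at position 1)
Step 2: move right → □0[tR]00  (head at position 2)

After 2 steps, the head is at position 2.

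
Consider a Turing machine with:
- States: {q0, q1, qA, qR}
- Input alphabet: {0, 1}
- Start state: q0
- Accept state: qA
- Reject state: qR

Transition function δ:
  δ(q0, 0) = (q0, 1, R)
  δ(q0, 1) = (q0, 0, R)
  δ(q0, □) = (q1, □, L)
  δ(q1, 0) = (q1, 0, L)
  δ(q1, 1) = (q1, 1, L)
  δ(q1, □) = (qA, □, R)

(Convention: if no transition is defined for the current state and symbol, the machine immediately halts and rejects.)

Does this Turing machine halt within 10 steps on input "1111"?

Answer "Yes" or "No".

Execution trace:
Initial: [q0]1111
Step 1: δ(q0, 1) = (q0, 0, R) → 0[q0]111
Step 2: δ(q0, 1) = (q0, 0, R) → 00[q0]11
Step 3: δ(q0, 1) = (q0, 0, R) → 000[q0]1
Step 4: δ(q0, 1) = (q0, 0, R) → 0000[q0]□
Step 5: δ(q0, □) = (q1, □, L) → 000[q1]0□
Step 6: δ(q1, 0) = (q1, 0, L) → 00[q1]00□
Step 7: δ(q1, 0) = (q1, 0, L) → 0[q1]000□
Step 8: δ(q1, 0) = (q1, 0, L) → [q1]0000□
Step 9: δ(q1, 0) = (q1, 0, L) → [q1]□0000□
Step 10: δ(q1, □) = (qA, □, R) → □[qA]0000□

The machine reaches the accept state qA and halts.
The machine halted after 10 steps (within the 10-step bound).

Answer: Yes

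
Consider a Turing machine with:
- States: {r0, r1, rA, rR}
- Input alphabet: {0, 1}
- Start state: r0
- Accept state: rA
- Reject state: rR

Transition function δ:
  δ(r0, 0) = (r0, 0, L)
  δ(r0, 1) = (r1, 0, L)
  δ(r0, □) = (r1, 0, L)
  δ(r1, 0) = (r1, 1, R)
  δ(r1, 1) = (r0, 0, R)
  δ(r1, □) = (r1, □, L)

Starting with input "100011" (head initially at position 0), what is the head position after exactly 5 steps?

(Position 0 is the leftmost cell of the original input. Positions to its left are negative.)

Execution trace (head position shown):
Step 0: [r0]100011  (head at position 0)
Step 1: move left → [r1]□000011  (head at position -1)
Step 2: move left → [r1]□□000011  (head at position -2)
Step 3: move left → [r1]□□□000011  (head at position -3)
Step 4: move left → [r1]□□□□000011  (head at position -4)
Step 5: move left → [r1]□□□□□000011  (head at position -5)

After 5 steps, the head is at position -5.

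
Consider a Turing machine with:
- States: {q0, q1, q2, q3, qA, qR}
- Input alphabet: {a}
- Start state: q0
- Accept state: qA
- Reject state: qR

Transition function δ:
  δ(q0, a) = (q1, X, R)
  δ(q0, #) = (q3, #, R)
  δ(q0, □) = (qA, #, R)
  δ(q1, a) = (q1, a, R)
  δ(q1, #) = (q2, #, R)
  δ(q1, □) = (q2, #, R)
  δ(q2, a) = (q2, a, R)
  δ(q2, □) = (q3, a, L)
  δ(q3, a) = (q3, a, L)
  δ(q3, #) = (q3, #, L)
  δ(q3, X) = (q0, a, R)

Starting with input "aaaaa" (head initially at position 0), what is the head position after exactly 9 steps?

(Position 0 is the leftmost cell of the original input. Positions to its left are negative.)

Execution trace (head position shown):
Step 0: [q0]aaaaa  (head at position 0)
Step 1: move right → X[q1]aaaa  (head at position 1)
Step 2: move right → Xa[q1]aaa  (head at position 2)
Step 3: move right → Xaa[q1]aa  (head at position 3)
Step 4: move right → Xaaa[q1]a  (head at position 4)
Step 5: move right → Xaaaa[q1]□  (head at position 5)
Step 6: move right → Xaaaa#[q2]□  (head at position 6)
Step 7: move left → Xaaaa[q3]#a  (head at position 5)
Step 8: move left → Xaaa[q3]a#a  (head at position 4)
Step 9: move left → Xaa[q3]aa#a  (head at position 3)

After 9 steps, the head is at position 3.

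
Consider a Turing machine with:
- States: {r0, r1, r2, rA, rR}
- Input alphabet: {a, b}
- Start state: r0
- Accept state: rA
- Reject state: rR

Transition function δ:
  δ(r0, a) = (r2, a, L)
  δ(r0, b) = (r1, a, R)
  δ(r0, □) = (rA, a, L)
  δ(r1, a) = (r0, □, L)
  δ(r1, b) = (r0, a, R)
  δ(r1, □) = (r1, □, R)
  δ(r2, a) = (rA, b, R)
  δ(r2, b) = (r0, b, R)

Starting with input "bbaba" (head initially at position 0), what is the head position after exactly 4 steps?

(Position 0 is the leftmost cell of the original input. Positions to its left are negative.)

Execution trace (head position shown):
Step 0: [r0]bbaba  (head at position 0)
Step 1: move right → a[r1]baba  (head at position 1)
Step 2: move right → aa[r0]aba  (head at position 2)
Step 3: move left → a[r2]aaba  (head at position 1)
Step 4: move right → ab[rA]aba  (head at position 2)

After 4 steps, the head is at position 2.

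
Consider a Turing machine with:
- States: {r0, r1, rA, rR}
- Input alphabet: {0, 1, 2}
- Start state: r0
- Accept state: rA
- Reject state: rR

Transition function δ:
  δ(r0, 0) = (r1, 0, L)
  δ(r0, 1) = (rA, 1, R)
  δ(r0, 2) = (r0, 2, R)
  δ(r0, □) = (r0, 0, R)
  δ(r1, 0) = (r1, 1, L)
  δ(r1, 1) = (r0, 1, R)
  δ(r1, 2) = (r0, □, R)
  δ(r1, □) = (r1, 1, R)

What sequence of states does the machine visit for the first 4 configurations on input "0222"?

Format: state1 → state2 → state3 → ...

Execution trace:
Initial: [r0]0222
Step 1: δ(r0, 0) = (r1, 0, L) → [r1]□0222
Step 2: δ(r1, □) = (r1, 1, R) → 1[r1]0222
Step 3: δ(r1, 0) = (r1, 1, L) → [r1]11222

State sequence: r0 → r1 → r1 → r1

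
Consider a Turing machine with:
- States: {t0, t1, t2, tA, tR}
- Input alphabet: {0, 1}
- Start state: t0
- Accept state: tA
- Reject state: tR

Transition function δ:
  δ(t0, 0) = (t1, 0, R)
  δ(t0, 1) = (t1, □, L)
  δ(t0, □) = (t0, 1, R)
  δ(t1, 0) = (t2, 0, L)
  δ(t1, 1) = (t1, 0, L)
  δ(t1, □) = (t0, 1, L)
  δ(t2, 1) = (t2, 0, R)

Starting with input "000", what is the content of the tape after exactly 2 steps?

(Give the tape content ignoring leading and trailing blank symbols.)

Execution trace:
Initial: [t0]000
Step 1: δ(t0, 0) = (t1, 0, R) → 0[t1]00
Step 2: δ(t1, 0) = (t2, 0, L) → [t2]000

No transition is defined for δ(t2, 0). By convention the machine halts and rejects.

After 2 steps, the tape (ignoring leading/trailing blanks) is: 000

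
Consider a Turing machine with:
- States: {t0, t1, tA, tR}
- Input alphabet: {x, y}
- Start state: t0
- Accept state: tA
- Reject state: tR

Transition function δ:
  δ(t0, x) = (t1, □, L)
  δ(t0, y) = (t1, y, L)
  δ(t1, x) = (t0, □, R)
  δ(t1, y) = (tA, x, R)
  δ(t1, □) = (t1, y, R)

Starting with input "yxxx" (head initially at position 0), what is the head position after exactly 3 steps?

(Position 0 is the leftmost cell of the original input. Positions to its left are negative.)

Execution trace (head position shown):
Step 0: [t0]yxxx  (head at position 0)
Step 1: move left → [t1]□yxxx  (head at position -1)
Step 2: move right → y[t1]yxxx  (head at position 0)
Step 3: move right → yx[tA]xxx  (head at position 1)

After 3 steps, the head is at position 1.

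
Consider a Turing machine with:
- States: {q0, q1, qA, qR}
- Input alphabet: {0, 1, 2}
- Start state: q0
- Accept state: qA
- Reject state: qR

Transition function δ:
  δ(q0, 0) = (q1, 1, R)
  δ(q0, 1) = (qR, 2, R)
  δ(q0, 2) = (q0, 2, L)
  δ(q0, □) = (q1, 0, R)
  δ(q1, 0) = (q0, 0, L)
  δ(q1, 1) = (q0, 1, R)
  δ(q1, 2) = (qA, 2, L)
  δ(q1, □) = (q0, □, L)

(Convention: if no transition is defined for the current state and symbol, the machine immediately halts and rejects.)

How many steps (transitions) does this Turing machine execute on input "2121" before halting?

Execution trace:
Initial: [q0]2121
Step 1: δ(q0, 2) = (q0, 2, L) → [q0]□2121
Step 2: δ(q0, □) = (q1, 0, R) → 0[q1]2121
Step 3: δ(q1, 2) = (qA, 2, L) → [qA]02121

The machine reaches the accept state qA and halts.

The machine executed 3 steps before halting.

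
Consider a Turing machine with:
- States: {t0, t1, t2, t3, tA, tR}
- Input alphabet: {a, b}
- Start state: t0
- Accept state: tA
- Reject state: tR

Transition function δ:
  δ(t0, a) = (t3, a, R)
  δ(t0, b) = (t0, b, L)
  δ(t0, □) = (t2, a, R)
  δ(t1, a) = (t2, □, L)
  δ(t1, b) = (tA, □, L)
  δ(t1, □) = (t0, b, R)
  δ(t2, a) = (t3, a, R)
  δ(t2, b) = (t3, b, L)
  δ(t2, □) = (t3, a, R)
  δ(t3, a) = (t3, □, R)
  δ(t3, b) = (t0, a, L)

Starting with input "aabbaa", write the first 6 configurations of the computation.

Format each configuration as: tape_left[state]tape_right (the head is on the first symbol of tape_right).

Transitions applied:
Step 1: δ(t0, a) = (t3, a, R)
Step 2: δ(t3, a) = (t3, □, R)
Step 3: δ(t3, b) = (t0, a, L)
Step 4: δ(t0, □) = (t2, a, R)
Step 5: δ(t2, a) = (t3, a, R)

The first 6 configurations are:
[t0]aabbaa ⊢ a[t3]abbaa ⊢ a□[t3]bbaa ⊢ a[t0]□abaa ⊢ aa[t2]abaa ⊢ aaa[t3]baa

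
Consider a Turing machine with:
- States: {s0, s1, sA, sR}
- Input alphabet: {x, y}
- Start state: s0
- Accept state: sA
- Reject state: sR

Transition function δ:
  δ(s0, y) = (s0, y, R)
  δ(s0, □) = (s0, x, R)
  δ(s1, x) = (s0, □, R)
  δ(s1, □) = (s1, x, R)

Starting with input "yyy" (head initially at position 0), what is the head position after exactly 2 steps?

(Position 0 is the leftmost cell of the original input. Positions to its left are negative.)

Execution trace (head position shown):
Step 0: [s0]yyy  (head at position 0)
Step 1: move right → y[s0]yy  (head at position 1)
Step 2: move right → yy[s0]y  (head at position 2)

After 2 steps, the head is at position 2.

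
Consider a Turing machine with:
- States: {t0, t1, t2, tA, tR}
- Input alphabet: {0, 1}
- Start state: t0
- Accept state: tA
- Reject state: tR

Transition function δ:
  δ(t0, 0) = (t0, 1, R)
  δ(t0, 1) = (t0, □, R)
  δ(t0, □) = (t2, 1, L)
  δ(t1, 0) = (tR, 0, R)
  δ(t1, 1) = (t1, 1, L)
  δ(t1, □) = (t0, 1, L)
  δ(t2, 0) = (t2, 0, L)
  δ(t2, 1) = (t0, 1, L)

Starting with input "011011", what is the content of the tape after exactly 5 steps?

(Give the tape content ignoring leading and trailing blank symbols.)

Execution trace:
Initial: [t0]011011
Step 1: δ(t0, 0) = (t0, 1, R) → 1[t0]11011
Step 2: δ(t0, 1) = (t0, □, R) → 1□[t0]1011
Step 3: δ(t0, 1) = (t0, □, R) → 1□□[t0]011
Step 4: δ(t0, 0) = (t0, 1, R) → 1□□1[t0]11
Step 5: δ(t0, 1) = (t0, □, R) → 1□□1□[t0]1

After 5 steps, the tape (ignoring leading/trailing blanks) is: 1□□1□1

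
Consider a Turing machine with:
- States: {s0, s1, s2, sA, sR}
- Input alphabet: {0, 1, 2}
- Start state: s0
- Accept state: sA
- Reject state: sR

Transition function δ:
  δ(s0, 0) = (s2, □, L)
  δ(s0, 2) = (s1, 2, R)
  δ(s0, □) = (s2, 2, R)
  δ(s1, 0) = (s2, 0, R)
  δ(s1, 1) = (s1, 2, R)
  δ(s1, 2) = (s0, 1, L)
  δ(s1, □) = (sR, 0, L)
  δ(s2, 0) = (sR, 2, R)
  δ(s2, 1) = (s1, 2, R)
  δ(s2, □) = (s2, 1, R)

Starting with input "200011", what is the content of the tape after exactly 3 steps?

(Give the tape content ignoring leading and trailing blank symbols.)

Execution trace:
Initial: [s0]200011
Step 1: δ(s0, 2) = (s1, 2, R) → 2[s1]00011
Step 2: δ(s1, 0) = (s2, 0, R) → 20[s2]0011
Step 3: δ(s2, 0) = (sR, 2, R) → 202[sR]011

The machine reaches the reject state sR and halts.

After 3 steps, the tape (ignoring leading/trailing blanks) is: 202011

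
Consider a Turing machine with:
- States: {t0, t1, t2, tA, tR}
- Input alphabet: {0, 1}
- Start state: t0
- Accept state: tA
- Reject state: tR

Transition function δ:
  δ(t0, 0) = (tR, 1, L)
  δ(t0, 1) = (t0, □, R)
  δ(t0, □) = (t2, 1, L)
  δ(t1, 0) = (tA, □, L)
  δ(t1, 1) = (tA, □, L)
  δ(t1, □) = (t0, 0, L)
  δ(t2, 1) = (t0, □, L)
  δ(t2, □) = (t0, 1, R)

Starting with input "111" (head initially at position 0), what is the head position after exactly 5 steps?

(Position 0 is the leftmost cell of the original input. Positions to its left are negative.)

Execution trace (head position shown):
Step 0: [t0]111  (head at position 0)
Step 1: move right → □[t0]11  (head at position 1)
Step 2: move right → □□[t0]1  (head at position 2)
Step 3: move right → □□□[t0]□  (head at position 3)
Step 4: move left → □□[t2]□1  (head at position 2)
Step 5: move right → □□1[t0]1  (head at position 3)

After 5 steps, the head is at position 3.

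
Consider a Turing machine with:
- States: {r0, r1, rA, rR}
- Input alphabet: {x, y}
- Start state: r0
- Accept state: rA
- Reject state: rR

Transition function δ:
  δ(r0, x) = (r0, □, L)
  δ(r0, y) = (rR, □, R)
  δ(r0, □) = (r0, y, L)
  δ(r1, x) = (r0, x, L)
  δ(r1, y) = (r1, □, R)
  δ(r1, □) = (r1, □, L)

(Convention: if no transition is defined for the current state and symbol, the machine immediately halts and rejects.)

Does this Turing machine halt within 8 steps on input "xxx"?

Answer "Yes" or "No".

Execution trace:
Initial: [r0]xxx
Step 1: δ(r0, x) = (r0, □, L) → [r0]□□xx
Step 2: δ(r0, □) = (r0, y, L) → [r0]□y□xx
Step 3: δ(r0, □) = (r0, y, L) → [r0]□yy□xx
Step 4: δ(r0, □) = (r0, y, L) → [r0]□yyy□xx
Step 5: δ(r0, □) = (r0, y, L) → [r0]□yyyy□xx
Step 6: δ(r0, □) = (r0, y, L) → [r0]□yyyyy□xx
Step 7: δ(r0, □) = (r0, y, L) → [r0]□yyyyyy□xx
Step 8: δ(r0, □) = (r0, y, L) → [r0]□yyyyyyy□xx

The machine has not reached a halting state after 8 steps.
The machine did not halt within the 8-step bound.

Answer: No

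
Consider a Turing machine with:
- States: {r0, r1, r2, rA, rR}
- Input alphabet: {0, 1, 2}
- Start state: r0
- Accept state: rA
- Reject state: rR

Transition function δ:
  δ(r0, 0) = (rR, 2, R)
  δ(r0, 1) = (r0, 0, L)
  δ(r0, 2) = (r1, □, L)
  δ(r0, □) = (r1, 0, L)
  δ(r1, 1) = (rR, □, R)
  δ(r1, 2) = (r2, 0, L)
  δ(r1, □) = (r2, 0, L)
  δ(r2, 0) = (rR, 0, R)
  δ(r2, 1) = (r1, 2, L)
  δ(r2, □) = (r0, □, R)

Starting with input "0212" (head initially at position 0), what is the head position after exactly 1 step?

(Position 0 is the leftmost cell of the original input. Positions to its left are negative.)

Execution trace (head position shown):
Step 0: [r0]0212  (head at position 0)
Step 1: move right → 2[rR]212  (head at position 1)

After 1 step, the head is at position 1.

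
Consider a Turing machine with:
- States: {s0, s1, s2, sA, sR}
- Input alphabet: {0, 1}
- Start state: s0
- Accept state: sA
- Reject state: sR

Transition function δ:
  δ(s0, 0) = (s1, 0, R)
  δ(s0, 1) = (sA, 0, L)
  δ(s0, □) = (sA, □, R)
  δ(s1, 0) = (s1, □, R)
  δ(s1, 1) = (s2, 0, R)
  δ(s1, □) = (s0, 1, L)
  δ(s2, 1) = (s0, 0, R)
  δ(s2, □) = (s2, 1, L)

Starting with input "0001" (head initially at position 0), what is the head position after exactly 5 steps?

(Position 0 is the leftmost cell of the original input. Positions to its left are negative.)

Execution trace (head position shown):
Step 0: [s0]0001  (head at position 0)
Step 1: move right → 0[s1]001  (head at position 1)
Step 2: move right → 0□[s1]01  (head at position 2)
Step 3: move right → 0□□[s1]1  (head at position 3)
Step 4: move right → 0□□0[s2]□  (head at position 4)
Step 5: move left → 0□□[s2]01  (head at position 3)

After 5 steps, the head is at position 3.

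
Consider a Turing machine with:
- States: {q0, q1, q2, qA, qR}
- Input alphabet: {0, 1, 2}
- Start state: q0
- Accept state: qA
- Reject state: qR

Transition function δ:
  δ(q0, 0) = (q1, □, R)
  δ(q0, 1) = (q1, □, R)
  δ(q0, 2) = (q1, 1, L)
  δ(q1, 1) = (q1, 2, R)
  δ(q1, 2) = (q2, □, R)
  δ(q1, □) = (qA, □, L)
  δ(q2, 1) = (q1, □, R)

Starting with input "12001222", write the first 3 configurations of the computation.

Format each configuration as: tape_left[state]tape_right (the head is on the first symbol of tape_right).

Transitions applied:
Step 1: δ(q0, 1) = (q1, □, R)
Step 2: δ(q1, 2) = (q2, □, R)

The first 3 configurations are:
[q0]12001222 ⊢ □[q1]2001222 ⊢ □□[q2]001222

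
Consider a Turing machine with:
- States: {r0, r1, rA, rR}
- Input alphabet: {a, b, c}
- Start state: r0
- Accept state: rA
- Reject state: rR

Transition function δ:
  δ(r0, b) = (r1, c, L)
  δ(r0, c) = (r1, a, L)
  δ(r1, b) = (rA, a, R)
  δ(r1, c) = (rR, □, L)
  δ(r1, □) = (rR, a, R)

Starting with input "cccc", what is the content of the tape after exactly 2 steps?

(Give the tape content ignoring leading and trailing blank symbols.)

Execution trace:
Initial: [r0]cccc
Step 1: δ(r0, c) = (r1, a, L) → [r1]□accc
Step 2: δ(r1, □) = (rR, a, R) → a[rR]accc

The machine reaches the reject state rR and halts.

After 2 steps, the tape (ignoring leading/trailing blanks) is: aaccc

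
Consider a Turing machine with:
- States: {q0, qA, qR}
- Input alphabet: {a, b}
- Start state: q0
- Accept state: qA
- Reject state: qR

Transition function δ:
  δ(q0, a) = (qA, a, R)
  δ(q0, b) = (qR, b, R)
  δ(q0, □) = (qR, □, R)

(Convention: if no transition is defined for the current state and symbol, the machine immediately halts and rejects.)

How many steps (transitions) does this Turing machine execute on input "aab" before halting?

Execution trace:
Initial: [q0]aab
Step 1: δ(q0, a) = (qA, a, R) → a[qA]ab

The machine reaches the accept state qA and halts.

The machine executed 1 step before halting.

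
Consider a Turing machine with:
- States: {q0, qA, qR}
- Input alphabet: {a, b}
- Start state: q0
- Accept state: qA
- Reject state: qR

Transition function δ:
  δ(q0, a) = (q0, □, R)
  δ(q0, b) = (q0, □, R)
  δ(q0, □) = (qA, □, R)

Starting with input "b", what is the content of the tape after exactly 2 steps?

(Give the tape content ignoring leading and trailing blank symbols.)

Execution trace:
Initial: [q0]b
Step 1: δ(q0, b) = (q0, □, R) → □[q0]□
Step 2: δ(q0, □) = (qA, □, R) → □□[qA]□

The machine reaches the accept state qA and halts.

After 2 steps, the tape (ignoring leading/trailing blanks) is: □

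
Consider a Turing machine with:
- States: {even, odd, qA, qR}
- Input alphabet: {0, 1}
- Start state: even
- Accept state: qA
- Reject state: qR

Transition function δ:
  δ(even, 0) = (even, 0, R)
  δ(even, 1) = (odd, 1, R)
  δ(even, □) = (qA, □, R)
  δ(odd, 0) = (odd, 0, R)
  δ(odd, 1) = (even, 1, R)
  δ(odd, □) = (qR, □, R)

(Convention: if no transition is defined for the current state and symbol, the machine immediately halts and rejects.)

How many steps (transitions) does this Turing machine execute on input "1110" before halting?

Execution trace:
Initial: [even]1110
Step 1: δ(even, 1) = (odd, 1, R) → 1[odd]110
Step 2: δ(odd, 1) = (even, 1, R) → 11[even]10
Step 3: δ(even, 1) = (odd, 1, R) → 111[odd]0
Step 4: δ(odd, 0) = (odd, 0, R) → 1110[odd]□
Step 5: δ(odd, □) = (qR, □, R) → 1110□[qR]□

The machine reaches the reject state qR and halts.

The machine executed 5 steps before halting.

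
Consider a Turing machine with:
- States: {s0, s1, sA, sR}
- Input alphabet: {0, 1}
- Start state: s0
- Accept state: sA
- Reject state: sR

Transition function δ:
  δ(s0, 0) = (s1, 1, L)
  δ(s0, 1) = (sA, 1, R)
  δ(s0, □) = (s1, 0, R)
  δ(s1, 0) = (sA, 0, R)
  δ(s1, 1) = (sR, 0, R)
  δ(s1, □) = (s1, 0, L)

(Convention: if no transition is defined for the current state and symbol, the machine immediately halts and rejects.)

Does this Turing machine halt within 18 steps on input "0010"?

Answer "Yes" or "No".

Execution trace:
Initial: [s0]0010
Step 1: δ(s0, 0) = (s1, 1, L) → [s1]□1010
Step 2: δ(s1, □) = (s1, 0, L) → [s1]□01010
Step 3: δ(s1, □) = (s1, 0, L) → [s1]□001010
Step 4: δ(s1, □) = (s1, 0, L) → [s1]□0001010
Step 5: δ(s1, □) = (s1, 0, L) → [s1]□00001010
Step 6: δ(s1, □) = (s1, 0, L) → [s1]□000001010
Step 7: δ(s1, □) = (s1, 0, L) → [s1]□0000001010
Step 8: δ(s1, □) = (s1, 0, L) → [s1]□00000001010
Step 9: δ(s1, □) = (s1, 0, L) → [s1]□000000001010
Step 10: δ(s1, □) = (s1, 0, L) → [s1]□0000000001010
Step 11: δ(s1, □) = (s1, 0, L) → [s1]□00000000001010
Step 12: δ(s1, □) = (s1, 0, L) → [s1]□000000000001010
Step 13: δ(s1, □) = (s1, 0, L) → [s1]□0000000000001010
Step 14: δ(s1, □) = (s1, 0, L) → [s1]□00000000000001010
Step 15: δ(s1, □) = (s1, 0, L) → [s1]□000000000000001010
Step 16: δ(s1, □) = (s1, 0, L) → [s1]□0000000000000001010
Step 17: δ(s1, □) = (s1, 0, L) → [s1]□00000000000000001010
Step 18: δ(s1, □) = (s1, 0, L) → [s1]□000000000000000001010

The machine has not reached a halting state after 18 steps.
The machine did not halt within the 18-step bound.

Answer: No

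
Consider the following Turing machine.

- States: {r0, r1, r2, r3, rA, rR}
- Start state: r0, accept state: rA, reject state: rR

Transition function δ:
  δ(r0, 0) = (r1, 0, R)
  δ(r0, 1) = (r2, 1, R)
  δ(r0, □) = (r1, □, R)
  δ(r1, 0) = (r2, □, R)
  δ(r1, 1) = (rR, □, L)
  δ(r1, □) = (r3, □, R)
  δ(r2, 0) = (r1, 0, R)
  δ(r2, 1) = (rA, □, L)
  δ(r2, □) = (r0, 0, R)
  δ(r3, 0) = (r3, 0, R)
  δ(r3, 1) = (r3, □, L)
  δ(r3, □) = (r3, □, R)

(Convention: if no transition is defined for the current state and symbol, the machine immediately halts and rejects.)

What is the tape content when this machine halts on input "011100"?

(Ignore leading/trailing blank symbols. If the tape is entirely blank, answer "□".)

Execution trace:
Initial: [r0]011100
Step 1: δ(r0, 0) = (r1, 0, R) → 0[r1]11100
Step 2: δ(r1, 1) = (rR, □, L) → [rR]0□1100

The machine reaches the reject state rR and halts.

Final tape (ignoring leading/trailing blanks): 0□1100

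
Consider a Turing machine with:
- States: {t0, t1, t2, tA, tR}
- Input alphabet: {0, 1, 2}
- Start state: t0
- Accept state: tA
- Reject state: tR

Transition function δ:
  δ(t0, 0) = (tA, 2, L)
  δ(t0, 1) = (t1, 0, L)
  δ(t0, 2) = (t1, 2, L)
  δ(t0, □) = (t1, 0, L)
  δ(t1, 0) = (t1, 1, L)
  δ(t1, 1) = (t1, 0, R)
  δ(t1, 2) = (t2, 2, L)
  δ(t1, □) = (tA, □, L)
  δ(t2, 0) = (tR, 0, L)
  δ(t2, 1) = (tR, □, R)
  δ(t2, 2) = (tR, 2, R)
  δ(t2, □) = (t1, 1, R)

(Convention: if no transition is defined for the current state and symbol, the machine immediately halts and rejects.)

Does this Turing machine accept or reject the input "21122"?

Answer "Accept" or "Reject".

Execution trace:
Initial: [t0]21122
Step 1: δ(t0, 2) = (t1, 2, L) → [t1]□21122
Step 2: δ(t1, □) = (tA, □, L) → [tA]□□21122

The machine reaches the accept state tA and halts.

Answer: Accept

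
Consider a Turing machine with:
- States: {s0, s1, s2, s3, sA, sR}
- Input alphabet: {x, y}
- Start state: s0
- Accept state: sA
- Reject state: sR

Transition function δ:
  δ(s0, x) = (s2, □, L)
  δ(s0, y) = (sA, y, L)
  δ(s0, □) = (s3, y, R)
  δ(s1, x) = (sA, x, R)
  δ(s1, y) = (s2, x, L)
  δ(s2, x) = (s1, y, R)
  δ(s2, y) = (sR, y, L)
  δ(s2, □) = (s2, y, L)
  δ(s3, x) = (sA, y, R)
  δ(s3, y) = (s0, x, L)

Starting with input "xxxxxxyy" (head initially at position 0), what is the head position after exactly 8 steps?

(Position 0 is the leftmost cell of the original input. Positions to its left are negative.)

Execution trace (head position shown):
Step 0: [s0]xxxxxxyy  (head at position 0)
Step 1: move left → [s2]□□xxxxxyy  (head at position -1)
Step 2: move left → [s2]□y□xxxxxyy  (head at position -2)
Step 3: move left → [s2]□yy□xxxxxyy  (head at position -3)
Step 4: move left → [s2]□yyy□xxxxxyy  (head at position -4)
Step 5: move left → [s2]□yyyy□xxxxxyy  (head at position -5)
Step 6: move left → [s2]□yyyyy□xxxxxyy  (head at position -6)
Step 7: move left → [s2]□yyyyyy□xxxxxyy  (head at position -7)
Step 8: move left → [s2]□yyyyyyy□xxxxxyy  (head at position -8)

After 8 steps, the head is at position -8.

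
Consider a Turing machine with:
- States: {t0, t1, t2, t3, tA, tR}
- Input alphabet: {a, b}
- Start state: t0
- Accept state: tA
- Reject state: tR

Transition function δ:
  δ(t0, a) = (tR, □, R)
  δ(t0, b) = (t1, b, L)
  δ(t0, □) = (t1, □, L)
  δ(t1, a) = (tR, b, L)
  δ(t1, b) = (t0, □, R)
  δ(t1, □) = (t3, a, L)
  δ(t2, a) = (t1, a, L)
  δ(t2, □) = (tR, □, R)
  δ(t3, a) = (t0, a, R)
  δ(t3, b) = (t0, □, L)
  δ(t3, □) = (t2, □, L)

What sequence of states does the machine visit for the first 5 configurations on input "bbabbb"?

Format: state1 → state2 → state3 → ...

Execution trace:
Initial: [t0]bbabbb
Step 1: δ(t0, b) = (t1, b, L) → [t1]□bbabbb
Step 2: δ(t1, □) = (t3, a, L) → [t3]□abbabbb
Step 3: δ(t3, □) = (t2, □, L) → [t2]□□abbabbb
Step 4: δ(t2, □) = (tR, □, R) → □[tR]□abbabbb

The machine reaches the reject state tR and halts.

State sequence: t0 → t1 → t3 → t2 → tR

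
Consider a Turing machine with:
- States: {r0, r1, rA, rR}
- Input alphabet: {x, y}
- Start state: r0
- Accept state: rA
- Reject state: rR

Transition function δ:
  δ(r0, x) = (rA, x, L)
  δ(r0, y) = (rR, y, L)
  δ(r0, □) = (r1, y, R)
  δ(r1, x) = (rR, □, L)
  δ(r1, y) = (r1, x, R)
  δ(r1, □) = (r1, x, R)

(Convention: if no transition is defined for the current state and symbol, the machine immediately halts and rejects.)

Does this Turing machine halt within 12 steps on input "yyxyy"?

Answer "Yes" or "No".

Execution trace:
Initial: [r0]yyxyy
Step 1: δ(r0, y) = (rR, y, L) → [rR]□yyxyy

The machine reaches the reject state rR and halts.
The machine halted after 1 step (within the 12-step bound).

Answer: Yes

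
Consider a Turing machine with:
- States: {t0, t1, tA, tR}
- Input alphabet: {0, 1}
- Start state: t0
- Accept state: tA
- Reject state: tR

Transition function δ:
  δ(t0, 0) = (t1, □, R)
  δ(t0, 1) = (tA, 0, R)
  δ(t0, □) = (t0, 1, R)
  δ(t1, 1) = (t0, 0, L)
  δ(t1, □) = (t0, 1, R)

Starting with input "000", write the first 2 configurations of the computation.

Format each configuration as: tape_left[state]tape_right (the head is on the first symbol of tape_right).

Transitions applied:
Step 1: δ(t0, 0) = (t1, □, R)

The first 2 configurations are:
[t0]000 ⊢ □[t1]00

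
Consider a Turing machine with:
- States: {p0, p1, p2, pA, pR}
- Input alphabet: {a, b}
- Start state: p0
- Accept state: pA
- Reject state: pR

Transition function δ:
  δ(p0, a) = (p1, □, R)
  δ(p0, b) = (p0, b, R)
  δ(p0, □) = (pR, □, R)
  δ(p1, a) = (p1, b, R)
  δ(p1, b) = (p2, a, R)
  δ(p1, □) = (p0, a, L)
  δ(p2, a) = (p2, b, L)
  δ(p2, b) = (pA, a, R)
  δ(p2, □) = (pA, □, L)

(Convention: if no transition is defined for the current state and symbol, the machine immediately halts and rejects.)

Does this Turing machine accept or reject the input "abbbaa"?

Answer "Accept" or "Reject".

Execution trace:
Initial: [p0]abbbaa
Step 1: δ(p0, a) = (p1, □, R) → □[p1]bbbaa
Step 2: δ(p1, b) = (p2, a, R) → □a[p2]bbaa
Step 3: δ(p2, b) = (pA, a, R) → □aa[pA]baa

The machine reaches the accept state pA and halts.

Answer: Accept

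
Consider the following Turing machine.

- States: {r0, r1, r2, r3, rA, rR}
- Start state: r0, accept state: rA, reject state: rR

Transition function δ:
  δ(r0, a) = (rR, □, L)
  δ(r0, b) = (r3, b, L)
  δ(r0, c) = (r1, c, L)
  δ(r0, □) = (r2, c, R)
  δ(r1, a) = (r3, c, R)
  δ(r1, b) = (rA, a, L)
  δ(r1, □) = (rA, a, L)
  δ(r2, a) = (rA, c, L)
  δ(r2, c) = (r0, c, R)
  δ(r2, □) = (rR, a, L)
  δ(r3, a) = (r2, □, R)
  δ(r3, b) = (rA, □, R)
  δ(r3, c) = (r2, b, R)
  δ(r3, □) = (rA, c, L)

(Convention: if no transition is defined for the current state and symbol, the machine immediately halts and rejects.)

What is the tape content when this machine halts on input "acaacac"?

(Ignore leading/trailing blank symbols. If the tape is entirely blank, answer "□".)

Execution trace:
Initial: [r0]acaacac
Step 1: δ(r0, a) = (rR, □, L) → [rR]□□caacac

The machine reaches the reject state rR and halts.

Final tape (ignoring leading/trailing blanks): caacac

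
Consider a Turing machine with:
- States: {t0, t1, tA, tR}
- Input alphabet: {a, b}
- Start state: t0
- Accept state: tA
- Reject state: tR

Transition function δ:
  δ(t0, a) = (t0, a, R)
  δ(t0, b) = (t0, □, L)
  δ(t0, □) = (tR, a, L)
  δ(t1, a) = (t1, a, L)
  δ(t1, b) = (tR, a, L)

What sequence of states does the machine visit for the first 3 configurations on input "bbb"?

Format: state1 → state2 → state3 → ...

Execution trace:
Initial: [t0]bbb
Step 1: δ(t0, b) = (t0, □, L) → [t0]□□bb
Step 2: δ(t0, □) = (tR, a, L) → [tR]□a□bb

The machine reaches the reject state tR and halts.

State sequence: t0 → t0 → tR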